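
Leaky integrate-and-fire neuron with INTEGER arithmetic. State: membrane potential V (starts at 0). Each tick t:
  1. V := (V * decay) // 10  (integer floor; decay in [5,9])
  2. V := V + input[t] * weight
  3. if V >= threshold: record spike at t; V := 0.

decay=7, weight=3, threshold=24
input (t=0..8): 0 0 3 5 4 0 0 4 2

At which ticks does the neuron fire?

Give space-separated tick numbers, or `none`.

t=0: input=0 -> V=0
t=1: input=0 -> V=0
t=2: input=3 -> V=9
t=3: input=5 -> V=21
t=4: input=4 -> V=0 FIRE
t=5: input=0 -> V=0
t=6: input=0 -> V=0
t=7: input=4 -> V=12
t=8: input=2 -> V=14

Answer: 4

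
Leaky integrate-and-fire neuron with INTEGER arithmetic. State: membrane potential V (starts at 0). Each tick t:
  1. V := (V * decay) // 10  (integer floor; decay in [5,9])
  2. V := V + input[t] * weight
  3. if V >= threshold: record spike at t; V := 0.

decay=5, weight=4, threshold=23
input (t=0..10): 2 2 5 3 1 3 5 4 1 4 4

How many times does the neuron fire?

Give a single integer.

t=0: input=2 -> V=8
t=1: input=2 -> V=12
t=2: input=5 -> V=0 FIRE
t=3: input=3 -> V=12
t=4: input=1 -> V=10
t=5: input=3 -> V=17
t=6: input=5 -> V=0 FIRE
t=7: input=4 -> V=16
t=8: input=1 -> V=12
t=9: input=4 -> V=22
t=10: input=4 -> V=0 FIRE

Answer: 3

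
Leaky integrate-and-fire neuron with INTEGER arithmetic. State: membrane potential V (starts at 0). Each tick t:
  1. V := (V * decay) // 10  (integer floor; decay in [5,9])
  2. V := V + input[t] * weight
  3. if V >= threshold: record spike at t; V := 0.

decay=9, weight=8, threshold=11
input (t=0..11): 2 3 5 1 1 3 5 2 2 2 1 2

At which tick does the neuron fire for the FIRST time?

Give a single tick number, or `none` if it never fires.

t=0: input=2 -> V=0 FIRE
t=1: input=3 -> V=0 FIRE
t=2: input=5 -> V=0 FIRE
t=3: input=1 -> V=8
t=4: input=1 -> V=0 FIRE
t=5: input=3 -> V=0 FIRE
t=6: input=5 -> V=0 FIRE
t=7: input=2 -> V=0 FIRE
t=8: input=2 -> V=0 FIRE
t=9: input=2 -> V=0 FIRE
t=10: input=1 -> V=8
t=11: input=2 -> V=0 FIRE

Answer: 0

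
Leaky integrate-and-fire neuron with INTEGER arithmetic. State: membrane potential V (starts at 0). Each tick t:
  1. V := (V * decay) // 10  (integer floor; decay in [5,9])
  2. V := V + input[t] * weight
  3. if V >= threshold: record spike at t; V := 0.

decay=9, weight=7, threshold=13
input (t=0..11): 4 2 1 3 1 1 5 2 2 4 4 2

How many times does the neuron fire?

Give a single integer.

Answer: 10

Derivation:
t=0: input=4 -> V=0 FIRE
t=1: input=2 -> V=0 FIRE
t=2: input=1 -> V=7
t=3: input=3 -> V=0 FIRE
t=4: input=1 -> V=7
t=5: input=1 -> V=0 FIRE
t=6: input=5 -> V=0 FIRE
t=7: input=2 -> V=0 FIRE
t=8: input=2 -> V=0 FIRE
t=9: input=4 -> V=0 FIRE
t=10: input=4 -> V=0 FIRE
t=11: input=2 -> V=0 FIRE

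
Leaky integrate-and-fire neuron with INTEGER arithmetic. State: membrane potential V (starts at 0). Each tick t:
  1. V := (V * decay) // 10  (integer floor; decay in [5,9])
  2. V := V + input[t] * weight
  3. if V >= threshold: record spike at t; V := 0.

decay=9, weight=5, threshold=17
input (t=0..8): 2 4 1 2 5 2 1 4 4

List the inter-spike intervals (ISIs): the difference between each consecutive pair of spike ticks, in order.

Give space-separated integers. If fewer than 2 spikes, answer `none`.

Answer: 3 3 1

Derivation:
t=0: input=2 -> V=10
t=1: input=4 -> V=0 FIRE
t=2: input=1 -> V=5
t=3: input=2 -> V=14
t=4: input=5 -> V=0 FIRE
t=5: input=2 -> V=10
t=6: input=1 -> V=14
t=7: input=4 -> V=0 FIRE
t=8: input=4 -> V=0 FIRE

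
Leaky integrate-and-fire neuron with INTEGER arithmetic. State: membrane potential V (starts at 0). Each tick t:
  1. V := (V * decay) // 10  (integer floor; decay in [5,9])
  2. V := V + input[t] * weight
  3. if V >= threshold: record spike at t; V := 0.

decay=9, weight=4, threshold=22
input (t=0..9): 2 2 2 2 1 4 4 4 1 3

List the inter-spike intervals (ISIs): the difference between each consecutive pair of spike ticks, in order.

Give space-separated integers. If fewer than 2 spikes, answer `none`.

Answer: 3 3

Derivation:
t=0: input=2 -> V=8
t=1: input=2 -> V=15
t=2: input=2 -> V=21
t=3: input=2 -> V=0 FIRE
t=4: input=1 -> V=4
t=5: input=4 -> V=19
t=6: input=4 -> V=0 FIRE
t=7: input=4 -> V=16
t=8: input=1 -> V=18
t=9: input=3 -> V=0 FIRE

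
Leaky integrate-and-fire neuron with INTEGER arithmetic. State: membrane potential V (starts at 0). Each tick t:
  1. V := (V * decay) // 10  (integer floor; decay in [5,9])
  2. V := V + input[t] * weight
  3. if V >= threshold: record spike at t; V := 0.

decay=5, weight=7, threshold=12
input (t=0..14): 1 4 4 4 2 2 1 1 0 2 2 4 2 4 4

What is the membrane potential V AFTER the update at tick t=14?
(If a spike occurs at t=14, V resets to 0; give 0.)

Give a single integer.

t=0: input=1 -> V=7
t=1: input=4 -> V=0 FIRE
t=2: input=4 -> V=0 FIRE
t=3: input=4 -> V=0 FIRE
t=4: input=2 -> V=0 FIRE
t=5: input=2 -> V=0 FIRE
t=6: input=1 -> V=7
t=7: input=1 -> V=10
t=8: input=0 -> V=5
t=9: input=2 -> V=0 FIRE
t=10: input=2 -> V=0 FIRE
t=11: input=4 -> V=0 FIRE
t=12: input=2 -> V=0 FIRE
t=13: input=4 -> V=0 FIRE
t=14: input=4 -> V=0 FIRE

Answer: 0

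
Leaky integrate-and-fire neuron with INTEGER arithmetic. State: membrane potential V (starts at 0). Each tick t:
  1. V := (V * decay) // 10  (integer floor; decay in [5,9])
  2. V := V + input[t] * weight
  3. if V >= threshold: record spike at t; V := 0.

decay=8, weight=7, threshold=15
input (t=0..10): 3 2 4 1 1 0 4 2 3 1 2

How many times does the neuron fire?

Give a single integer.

t=0: input=3 -> V=0 FIRE
t=1: input=2 -> V=14
t=2: input=4 -> V=0 FIRE
t=3: input=1 -> V=7
t=4: input=1 -> V=12
t=5: input=0 -> V=9
t=6: input=4 -> V=0 FIRE
t=7: input=2 -> V=14
t=8: input=3 -> V=0 FIRE
t=9: input=1 -> V=7
t=10: input=2 -> V=0 FIRE

Answer: 5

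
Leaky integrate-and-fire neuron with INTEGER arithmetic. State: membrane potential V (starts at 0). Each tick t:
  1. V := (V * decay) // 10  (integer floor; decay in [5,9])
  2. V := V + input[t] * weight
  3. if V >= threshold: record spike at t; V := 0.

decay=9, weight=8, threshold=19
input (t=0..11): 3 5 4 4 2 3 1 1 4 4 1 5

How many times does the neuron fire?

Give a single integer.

Answer: 8

Derivation:
t=0: input=3 -> V=0 FIRE
t=1: input=5 -> V=0 FIRE
t=2: input=4 -> V=0 FIRE
t=3: input=4 -> V=0 FIRE
t=4: input=2 -> V=16
t=5: input=3 -> V=0 FIRE
t=6: input=1 -> V=8
t=7: input=1 -> V=15
t=8: input=4 -> V=0 FIRE
t=9: input=4 -> V=0 FIRE
t=10: input=1 -> V=8
t=11: input=5 -> V=0 FIRE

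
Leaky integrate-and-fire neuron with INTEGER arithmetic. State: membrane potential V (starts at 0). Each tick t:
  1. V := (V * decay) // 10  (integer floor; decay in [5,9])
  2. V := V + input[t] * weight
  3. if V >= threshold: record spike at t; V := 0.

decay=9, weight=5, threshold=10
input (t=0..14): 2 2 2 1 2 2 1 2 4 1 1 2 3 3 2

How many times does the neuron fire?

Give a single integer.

t=0: input=2 -> V=0 FIRE
t=1: input=2 -> V=0 FIRE
t=2: input=2 -> V=0 FIRE
t=3: input=1 -> V=5
t=4: input=2 -> V=0 FIRE
t=5: input=2 -> V=0 FIRE
t=6: input=1 -> V=5
t=7: input=2 -> V=0 FIRE
t=8: input=4 -> V=0 FIRE
t=9: input=1 -> V=5
t=10: input=1 -> V=9
t=11: input=2 -> V=0 FIRE
t=12: input=3 -> V=0 FIRE
t=13: input=3 -> V=0 FIRE
t=14: input=2 -> V=0 FIRE

Answer: 11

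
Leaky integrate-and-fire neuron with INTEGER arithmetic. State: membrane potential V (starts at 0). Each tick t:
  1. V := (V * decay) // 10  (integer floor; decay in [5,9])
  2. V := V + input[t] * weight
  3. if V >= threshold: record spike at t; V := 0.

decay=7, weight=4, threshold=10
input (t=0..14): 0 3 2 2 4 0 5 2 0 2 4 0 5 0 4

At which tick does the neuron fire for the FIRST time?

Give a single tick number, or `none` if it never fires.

t=0: input=0 -> V=0
t=1: input=3 -> V=0 FIRE
t=2: input=2 -> V=8
t=3: input=2 -> V=0 FIRE
t=4: input=4 -> V=0 FIRE
t=5: input=0 -> V=0
t=6: input=5 -> V=0 FIRE
t=7: input=2 -> V=8
t=8: input=0 -> V=5
t=9: input=2 -> V=0 FIRE
t=10: input=4 -> V=0 FIRE
t=11: input=0 -> V=0
t=12: input=5 -> V=0 FIRE
t=13: input=0 -> V=0
t=14: input=4 -> V=0 FIRE

Answer: 1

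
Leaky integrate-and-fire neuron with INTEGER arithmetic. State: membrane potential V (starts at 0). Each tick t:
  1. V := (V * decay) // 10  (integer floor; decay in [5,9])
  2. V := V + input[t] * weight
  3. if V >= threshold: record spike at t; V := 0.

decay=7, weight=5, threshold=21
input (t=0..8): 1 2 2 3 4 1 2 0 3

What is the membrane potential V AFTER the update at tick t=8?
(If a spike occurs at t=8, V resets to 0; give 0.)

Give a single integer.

t=0: input=1 -> V=5
t=1: input=2 -> V=13
t=2: input=2 -> V=19
t=3: input=3 -> V=0 FIRE
t=4: input=4 -> V=20
t=5: input=1 -> V=19
t=6: input=2 -> V=0 FIRE
t=7: input=0 -> V=0
t=8: input=3 -> V=15

Answer: 15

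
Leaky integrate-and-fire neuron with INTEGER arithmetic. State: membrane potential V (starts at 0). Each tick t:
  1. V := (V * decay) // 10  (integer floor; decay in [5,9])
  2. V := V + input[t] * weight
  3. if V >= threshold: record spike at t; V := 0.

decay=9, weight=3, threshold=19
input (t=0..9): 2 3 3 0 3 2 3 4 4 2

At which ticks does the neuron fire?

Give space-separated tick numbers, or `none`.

Answer: 2 6 8

Derivation:
t=0: input=2 -> V=6
t=1: input=3 -> V=14
t=2: input=3 -> V=0 FIRE
t=3: input=0 -> V=0
t=4: input=3 -> V=9
t=5: input=2 -> V=14
t=6: input=3 -> V=0 FIRE
t=7: input=4 -> V=12
t=8: input=4 -> V=0 FIRE
t=9: input=2 -> V=6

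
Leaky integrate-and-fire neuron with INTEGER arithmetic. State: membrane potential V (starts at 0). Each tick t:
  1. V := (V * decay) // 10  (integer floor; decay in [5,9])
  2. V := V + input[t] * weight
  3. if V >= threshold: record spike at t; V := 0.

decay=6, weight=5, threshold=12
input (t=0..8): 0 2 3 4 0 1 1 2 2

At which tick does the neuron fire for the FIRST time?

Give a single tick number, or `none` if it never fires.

Answer: 2

Derivation:
t=0: input=0 -> V=0
t=1: input=2 -> V=10
t=2: input=3 -> V=0 FIRE
t=3: input=4 -> V=0 FIRE
t=4: input=0 -> V=0
t=5: input=1 -> V=5
t=6: input=1 -> V=8
t=7: input=2 -> V=0 FIRE
t=8: input=2 -> V=10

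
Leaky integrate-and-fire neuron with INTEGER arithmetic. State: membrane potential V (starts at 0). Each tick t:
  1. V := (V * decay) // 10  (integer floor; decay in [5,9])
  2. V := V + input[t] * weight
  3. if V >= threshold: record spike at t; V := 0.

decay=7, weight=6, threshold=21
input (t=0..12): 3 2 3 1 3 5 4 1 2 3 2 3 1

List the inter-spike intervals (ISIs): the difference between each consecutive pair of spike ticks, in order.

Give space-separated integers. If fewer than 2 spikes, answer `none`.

Answer: 3 1 1 3 2

Derivation:
t=0: input=3 -> V=18
t=1: input=2 -> V=0 FIRE
t=2: input=3 -> V=18
t=3: input=1 -> V=18
t=4: input=3 -> V=0 FIRE
t=5: input=5 -> V=0 FIRE
t=6: input=4 -> V=0 FIRE
t=7: input=1 -> V=6
t=8: input=2 -> V=16
t=9: input=3 -> V=0 FIRE
t=10: input=2 -> V=12
t=11: input=3 -> V=0 FIRE
t=12: input=1 -> V=6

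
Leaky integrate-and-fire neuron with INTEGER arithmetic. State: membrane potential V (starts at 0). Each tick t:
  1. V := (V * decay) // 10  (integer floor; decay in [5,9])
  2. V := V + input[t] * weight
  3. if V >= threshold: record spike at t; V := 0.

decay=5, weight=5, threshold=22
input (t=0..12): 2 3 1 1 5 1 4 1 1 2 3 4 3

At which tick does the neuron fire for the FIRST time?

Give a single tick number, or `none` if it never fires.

Answer: 4

Derivation:
t=0: input=2 -> V=10
t=1: input=3 -> V=20
t=2: input=1 -> V=15
t=3: input=1 -> V=12
t=4: input=5 -> V=0 FIRE
t=5: input=1 -> V=5
t=6: input=4 -> V=0 FIRE
t=7: input=1 -> V=5
t=8: input=1 -> V=7
t=9: input=2 -> V=13
t=10: input=3 -> V=21
t=11: input=4 -> V=0 FIRE
t=12: input=3 -> V=15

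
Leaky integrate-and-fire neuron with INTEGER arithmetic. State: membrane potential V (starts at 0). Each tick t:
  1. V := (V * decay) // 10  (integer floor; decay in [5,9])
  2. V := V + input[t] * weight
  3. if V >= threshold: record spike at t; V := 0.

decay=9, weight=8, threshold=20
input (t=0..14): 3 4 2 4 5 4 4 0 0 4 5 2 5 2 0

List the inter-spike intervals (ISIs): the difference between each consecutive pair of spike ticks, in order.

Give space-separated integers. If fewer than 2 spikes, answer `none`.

t=0: input=3 -> V=0 FIRE
t=1: input=4 -> V=0 FIRE
t=2: input=2 -> V=16
t=3: input=4 -> V=0 FIRE
t=4: input=5 -> V=0 FIRE
t=5: input=4 -> V=0 FIRE
t=6: input=4 -> V=0 FIRE
t=7: input=0 -> V=0
t=8: input=0 -> V=0
t=9: input=4 -> V=0 FIRE
t=10: input=5 -> V=0 FIRE
t=11: input=2 -> V=16
t=12: input=5 -> V=0 FIRE
t=13: input=2 -> V=16
t=14: input=0 -> V=14

Answer: 1 2 1 1 1 3 1 2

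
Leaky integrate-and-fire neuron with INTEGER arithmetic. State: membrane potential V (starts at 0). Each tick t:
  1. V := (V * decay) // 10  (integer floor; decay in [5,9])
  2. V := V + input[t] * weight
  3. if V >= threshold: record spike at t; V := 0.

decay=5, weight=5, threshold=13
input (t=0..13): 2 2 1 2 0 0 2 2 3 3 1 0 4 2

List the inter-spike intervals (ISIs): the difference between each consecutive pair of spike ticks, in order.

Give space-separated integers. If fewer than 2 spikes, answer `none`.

Answer: 6 1 1 3

Derivation:
t=0: input=2 -> V=10
t=1: input=2 -> V=0 FIRE
t=2: input=1 -> V=5
t=3: input=2 -> V=12
t=4: input=0 -> V=6
t=5: input=0 -> V=3
t=6: input=2 -> V=11
t=7: input=2 -> V=0 FIRE
t=8: input=3 -> V=0 FIRE
t=9: input=3 -> V=0 FIRE
t=10: input=1 -> V=5
t=11: input=0 -> V=2
t=12: input=4 -> V=0 FIRE
t=13: input=2 -> V=10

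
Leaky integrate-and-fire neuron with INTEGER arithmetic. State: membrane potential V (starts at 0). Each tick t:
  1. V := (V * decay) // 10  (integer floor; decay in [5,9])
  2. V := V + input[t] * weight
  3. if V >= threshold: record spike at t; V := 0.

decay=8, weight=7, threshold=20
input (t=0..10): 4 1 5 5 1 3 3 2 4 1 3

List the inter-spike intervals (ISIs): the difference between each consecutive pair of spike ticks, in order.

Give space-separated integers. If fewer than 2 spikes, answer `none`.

t=0: input=4 -> V=0 FIRE
t=1: input=1 -> V=7
t=2: input=5 -> V=0 FIRE
t=3: input=5 -> V=0 FIRE
t=4: input=1 -> V=7
t=5: input=3 -> V=0 FIRE
t=6: input=3 -> V=0 FIRE
t=7: input=2 -> V=14
t=8: input=4 -> V=0 FIRE
t=9: input=1 -> V=7
t=10: input=3 -> V=0 FIRE

Answer: 2 1 2 1 2 2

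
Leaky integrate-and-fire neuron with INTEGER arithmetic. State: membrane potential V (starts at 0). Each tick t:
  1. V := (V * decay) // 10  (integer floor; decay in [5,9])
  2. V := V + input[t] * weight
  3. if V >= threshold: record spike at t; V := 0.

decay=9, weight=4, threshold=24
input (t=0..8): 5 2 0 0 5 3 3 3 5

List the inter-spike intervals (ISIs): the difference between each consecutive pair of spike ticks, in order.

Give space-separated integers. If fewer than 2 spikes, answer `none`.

t=0: input=5 -> V=20
t=1: input=2 -> V=0 FIRE
t=2: input=0 -> V=0
t=3: input=0 -> V=0
t=4: input=5 -> V=20
t=5: input=3 -> V=0 FIRE
t=6: input=3 -> V=12
t=7: input=3 -> V=22
t=8: input=5 -> V=0 FIRE

Answer: 4 3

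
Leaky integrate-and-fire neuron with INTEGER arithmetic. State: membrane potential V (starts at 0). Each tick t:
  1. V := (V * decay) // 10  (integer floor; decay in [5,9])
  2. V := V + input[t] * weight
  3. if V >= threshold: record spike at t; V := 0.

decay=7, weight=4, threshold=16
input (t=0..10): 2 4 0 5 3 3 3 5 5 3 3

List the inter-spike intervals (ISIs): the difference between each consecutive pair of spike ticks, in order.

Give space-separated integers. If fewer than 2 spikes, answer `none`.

Answer: 2 2 2 1 2

Derivation:
t=0: input=2 -> V=8
t=1: input=4 -> V=0 FIRE
t=2: input=0 -> V=0
t=3: input=5 -> V=0 FIRE
t=4: input=3 -> V=12
t=5: input=3 -> V=0 FIRE
t=6: input=3 -> V=12
t=7: input=5 -> V=0 FIRE
t=8: input=5 -> V=0 FIRE
t=9: input=3 -> V=12
t=10: input=3 -> V=0 FIRE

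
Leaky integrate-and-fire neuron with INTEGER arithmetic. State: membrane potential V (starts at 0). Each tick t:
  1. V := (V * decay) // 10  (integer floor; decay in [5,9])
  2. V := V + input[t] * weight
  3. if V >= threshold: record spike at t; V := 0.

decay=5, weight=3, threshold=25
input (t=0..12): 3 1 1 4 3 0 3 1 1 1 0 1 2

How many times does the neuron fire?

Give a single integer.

Answer: 0

Derivation:
t=0: input=3 -> V=9
t=1: input=1 -> V=7
t=2: input=1 -> V=6
t=3: input=4 -> V=15
t=4: input=3 -> V=16
t=5: input=0 -> V=8
t=6: input=3 -> V=13
t=7: input=1 -> V=9
t=8: input=1 -> V=7
t=9: input=1 -> V=6
t=10: input=0 -> V=3
t=11: input=1 -> V=4
t=12: input=2 -> V=8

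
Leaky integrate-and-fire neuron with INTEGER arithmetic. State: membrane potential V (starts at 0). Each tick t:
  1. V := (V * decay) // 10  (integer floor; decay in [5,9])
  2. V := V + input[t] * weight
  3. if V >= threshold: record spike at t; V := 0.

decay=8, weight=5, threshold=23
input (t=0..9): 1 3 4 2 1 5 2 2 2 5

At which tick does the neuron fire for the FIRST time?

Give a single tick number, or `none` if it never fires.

t=0: input=1 -> V=5
t=1: input=3 -> V=19
t=2: input=4 -> V=0 FIRE
t=3: input=2 -> V=10
t=4: input=1 -> V=13
t=5: input=5 -> V=0 FIRE
t=6: input=2 -> V=10
t=7: input=2 -> V=18
t=8: input=2 -> V=0 FIRE
t=9: input=5 -> V=0 FIRE

Answer: 2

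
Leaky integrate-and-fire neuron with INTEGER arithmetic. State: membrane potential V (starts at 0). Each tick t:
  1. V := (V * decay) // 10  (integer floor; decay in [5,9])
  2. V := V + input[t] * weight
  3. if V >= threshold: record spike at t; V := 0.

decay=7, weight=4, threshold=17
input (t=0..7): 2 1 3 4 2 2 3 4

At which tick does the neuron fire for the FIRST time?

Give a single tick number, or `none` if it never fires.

t=0: input=2 -> V=8
t=1: input=1 -> V=9
t=2: input=3 -> V=0 FIRE
t=3: input=4 -> V=16
t=4: input=2 -> V=0 FIRE
t=5: input=2 -> V=8
t=6: input=3 -> V=0 FIRE
t=7: input=4 -> V=16

Answer: 2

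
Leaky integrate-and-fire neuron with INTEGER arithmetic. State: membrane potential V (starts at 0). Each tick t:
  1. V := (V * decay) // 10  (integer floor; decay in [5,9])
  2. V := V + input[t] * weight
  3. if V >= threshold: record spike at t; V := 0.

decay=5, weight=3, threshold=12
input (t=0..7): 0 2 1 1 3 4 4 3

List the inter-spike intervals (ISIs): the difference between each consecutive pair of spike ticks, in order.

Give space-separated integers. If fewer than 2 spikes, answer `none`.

Answer: 1 1

Derivation:
t=0: input=0 -> V=0
t=1: input=2 -> V=6
t=2: input=1 -> V=6
t=3: input=1 -> V=6
t=4: input=3 -> V=0 FIRE
t=5: input=4 -> V=0 FIRE
t=6: input=4 -> V=0 FIRE
t=7: input=3 -> V=9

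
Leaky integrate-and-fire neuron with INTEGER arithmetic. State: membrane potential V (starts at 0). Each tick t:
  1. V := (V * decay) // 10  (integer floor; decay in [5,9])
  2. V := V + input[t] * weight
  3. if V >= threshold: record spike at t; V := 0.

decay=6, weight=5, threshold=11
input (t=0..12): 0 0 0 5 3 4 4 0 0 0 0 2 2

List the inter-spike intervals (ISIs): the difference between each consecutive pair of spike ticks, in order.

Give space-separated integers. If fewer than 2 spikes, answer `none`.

Answer: 1 1 1 6

Derivation:
t=0: input=0 -> V=0
t=1: input=0 -> V=0
t=2: input=0 -> V=0
t=3: input=5 -> V=0 FIRE
t=4: input=3 -> V=0 FIRE
t=5: input=4 -> V=0 FIRE
t=6: input=4 -> V=0 FIRE
t=7: input=0 -> V=0
t=8: input=0 -> V=0
t=9: input=0 -> V=0
t=10: input=0 -> V=0
t=11: input=2 -> V=10
t=12: input=2 -> V=0 FIRE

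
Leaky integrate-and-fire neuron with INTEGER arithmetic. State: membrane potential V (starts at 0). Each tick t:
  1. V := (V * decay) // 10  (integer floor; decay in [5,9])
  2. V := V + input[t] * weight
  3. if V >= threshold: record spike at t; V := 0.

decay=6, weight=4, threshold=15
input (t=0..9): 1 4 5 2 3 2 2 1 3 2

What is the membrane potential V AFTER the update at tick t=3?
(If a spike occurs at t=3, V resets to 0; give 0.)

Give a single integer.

t=0: input=1 -> V=4
t=1: input=4 -> V=0 FIRE
t=2: input=5 -> V=0 FIRE
t=3: input=2 -> V=8
t=4: input=3 -> V=0 FIRE
t=5: input=2 -> V=8
t=6: input=2 -> V=12
t=7: input=1 -> V=11
t=8: input=3 -> V=0 FIRE
t=9: input=2 -> V=8

Answer: 8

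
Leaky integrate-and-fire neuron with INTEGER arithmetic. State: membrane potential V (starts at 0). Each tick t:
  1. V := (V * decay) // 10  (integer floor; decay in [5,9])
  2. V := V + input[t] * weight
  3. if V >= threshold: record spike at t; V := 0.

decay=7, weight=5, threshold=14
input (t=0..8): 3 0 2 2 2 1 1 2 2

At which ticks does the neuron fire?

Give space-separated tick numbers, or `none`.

Answer: 0 3 7

Derivation:
t=0: input=3 -> V=0 FIRE
t=1: input=0 -> V=0
t=2: input=2 -> V=10
t=3: input=2 -> V=0 FIRE
t=4: input=2 -> V=10
t=5: input=1 -> V=12
t=6: input=1 -> V=13
t=7: input=2 -> V=0 FIRE
t=8: input=2 -> V=10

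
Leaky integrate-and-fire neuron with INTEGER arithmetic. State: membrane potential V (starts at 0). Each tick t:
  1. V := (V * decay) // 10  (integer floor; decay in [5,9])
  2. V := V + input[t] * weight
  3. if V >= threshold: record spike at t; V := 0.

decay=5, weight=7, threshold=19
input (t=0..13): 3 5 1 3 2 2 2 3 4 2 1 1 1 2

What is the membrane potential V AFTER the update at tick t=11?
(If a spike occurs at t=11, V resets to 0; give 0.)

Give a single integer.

Answer: 14

Derivation:
t=0: input=3 -> V=0 FIRE
t=1: input=5 -> V=0 FIRE
t=2: input=1 -> V=7
t=3: input=3 -> V=0 FIRE
t=4: input=2 -> V=14
t=5: input=2 -> V=0 FIRE
t=6: input=2 -> V=14
t=7: input=3 -> V=0 FIRE
t=8: input=4 -> V=0 FIRE
t=9: input=2 -> V=14
t=10: input=1 -> V=14
t=11: input=1 -> V=14
t=12: input=1 -> V=14
t=13: input=2 -> V=0 FIRE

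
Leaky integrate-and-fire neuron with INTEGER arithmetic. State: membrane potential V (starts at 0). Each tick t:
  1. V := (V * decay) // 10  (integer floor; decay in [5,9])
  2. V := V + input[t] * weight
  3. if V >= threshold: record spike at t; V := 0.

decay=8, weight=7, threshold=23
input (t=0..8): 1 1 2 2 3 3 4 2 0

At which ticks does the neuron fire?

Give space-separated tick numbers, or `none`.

t=0: input=1 -> V=7
t=1: input=1 -> V=12
t=2: input=2 -> V=0 FIRE
t=3: input=2 -> V=14
t=4: input=3 -> V=0 FIRE
t=5: input=3 -> V=21
t=6: input=4 -> V=0 FIRE
t=7: input=2 -> V=14
t=8: input=0 -> V=11

Answer: 2 4 6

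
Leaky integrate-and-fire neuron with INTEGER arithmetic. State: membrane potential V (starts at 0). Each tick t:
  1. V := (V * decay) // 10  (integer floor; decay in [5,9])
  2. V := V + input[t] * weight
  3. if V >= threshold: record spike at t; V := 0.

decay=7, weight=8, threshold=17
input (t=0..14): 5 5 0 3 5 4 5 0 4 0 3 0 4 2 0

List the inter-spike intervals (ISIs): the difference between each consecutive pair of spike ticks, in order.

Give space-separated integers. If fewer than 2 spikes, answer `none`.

t=0: input=5 -> V=0 FIRE
t=1: input=5 -> V=0 FIRE
t=2: input=0 -> V=0
t=3: input=3 -> V=0 FIRE
t=4: input=5 -> V=0 FIRE
t=5: input=4 -> V=0 FIRE
t=6: input=5 -> V=0 FIRE
t=7: input=0 -> V=0
t=8: input=4 -> V=0 FIRE
t=9: input=0 -> V=0
t=10: input=3 -> V=0 FIRE
t=11: input=0 -> V=0
t=12: input=4 -> V=0 FIRE
t=13: input=2 -> V=16
t=14: input=0 -> V=11

Answer: 1 2 1 1 1 2 2 2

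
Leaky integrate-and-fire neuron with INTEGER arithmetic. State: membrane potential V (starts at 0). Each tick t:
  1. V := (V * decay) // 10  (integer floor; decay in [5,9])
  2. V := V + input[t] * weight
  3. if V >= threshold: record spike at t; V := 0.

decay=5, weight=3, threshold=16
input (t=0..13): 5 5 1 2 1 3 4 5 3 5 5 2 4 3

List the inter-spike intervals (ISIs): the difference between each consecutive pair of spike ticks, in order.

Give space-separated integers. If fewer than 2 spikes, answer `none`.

Answer: 5 2 2 3

Derivation:
t=0: input=5 -> V=15
t=1: input=5 -> V=0 FIRE
t=2: input=1 -> V=3
t=3: input=2 -> V=7
t=4: input=1 -> V=6
t=5: input=3 -> V=12
t=6: input=4 -> V=0 FIRE
t=7: input=5 -> V=15
t=8: input=3 -> V=0 FIRE
t=9: input=5 -> V=15
t=10: input=5 -> V=0 FIRE
t=11: input=2 -> V=6
t=12: input=4 -> V=15
t=13: input=3 -> V=0 FIRE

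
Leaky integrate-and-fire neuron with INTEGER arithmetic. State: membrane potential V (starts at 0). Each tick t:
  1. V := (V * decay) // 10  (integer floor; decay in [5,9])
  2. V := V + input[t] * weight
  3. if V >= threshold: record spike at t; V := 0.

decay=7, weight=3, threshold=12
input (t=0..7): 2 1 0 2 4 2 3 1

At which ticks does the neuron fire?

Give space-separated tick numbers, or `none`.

t=0: input=2 -> V=6
t=1: input=1 -> V=7
t=2: input=0 -> V=4
t=3: input=2 -> V=8
t=4: input=4 -> V=0 FIRE
t=5: input=2 -> V=6
t=6: input=3 -> V=0 FIRE
t=7: input=1 -> V=3

Answer: 4 6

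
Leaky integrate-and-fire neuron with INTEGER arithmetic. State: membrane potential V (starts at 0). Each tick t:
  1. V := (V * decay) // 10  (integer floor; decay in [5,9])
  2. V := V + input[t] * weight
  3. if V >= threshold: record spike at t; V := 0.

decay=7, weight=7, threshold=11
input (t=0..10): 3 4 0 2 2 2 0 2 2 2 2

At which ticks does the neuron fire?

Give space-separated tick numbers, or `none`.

t=0: input=3 -> V=0 FIRE
t=1: input=4 -> V=0 FIRE
t=2: input=0 -> V=0
t=3: input=2 -> V=0 FIRE
t=4: input=2 -> V=0 FIRE
t=5: input=2 -> V=0 FIRE
t=6: input=0 -> V=0
t=7: input=2 -> V=0 FIRE
t=8: input=2 -> V=0 FIRE
t=9: input=2 -> V=0 FIRE
t=10: input=2 -> V=0 FIRE

Answer: 0 1 3 4 5 7 8 9 10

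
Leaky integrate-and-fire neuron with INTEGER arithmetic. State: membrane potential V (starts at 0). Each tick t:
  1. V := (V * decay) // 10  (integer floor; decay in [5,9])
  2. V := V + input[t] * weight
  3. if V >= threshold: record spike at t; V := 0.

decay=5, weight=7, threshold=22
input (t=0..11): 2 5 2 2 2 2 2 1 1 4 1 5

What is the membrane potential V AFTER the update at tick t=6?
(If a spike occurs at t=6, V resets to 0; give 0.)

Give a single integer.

Answer: 21

Derivation:
t=0: input=2 -> V=14
t=1: input=5 -> V=0 FIRE
t=2: input=2 -> V=14
t=3: input=2 -> V=21
t=4: input=2 -> V=0 FIRE
t=5: input=2 -> V=14
t=6: input=2 -> V=21
t=7: input=1 -> V=17
t=8: input=1 -> V=15
t=9: input=4 -> V=0 FIRE
t=10: input=1 -> V=7
t=11: input=5 -> V=0 FIRE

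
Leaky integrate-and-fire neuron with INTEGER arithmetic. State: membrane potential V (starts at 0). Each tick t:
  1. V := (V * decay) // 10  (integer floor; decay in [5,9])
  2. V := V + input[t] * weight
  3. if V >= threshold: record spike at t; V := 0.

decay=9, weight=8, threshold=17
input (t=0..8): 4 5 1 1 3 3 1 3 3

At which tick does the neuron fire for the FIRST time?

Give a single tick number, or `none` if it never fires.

Answer: 0

Derivation:
t=0: input=4 -> V=0 FIRE
t=1: input=5 -> V=0 FIRE
t=2: input=1 -> V=8
t=3: input=1 -> V=15
t=4: input=3 -> V=0 FIRE
t=5: input=3 -> V=0 FIRE
t=6: input=1 -> V=8
t=7: input=3 -> V=0 FIRE
t=8: input=3 -> V=0 FIRE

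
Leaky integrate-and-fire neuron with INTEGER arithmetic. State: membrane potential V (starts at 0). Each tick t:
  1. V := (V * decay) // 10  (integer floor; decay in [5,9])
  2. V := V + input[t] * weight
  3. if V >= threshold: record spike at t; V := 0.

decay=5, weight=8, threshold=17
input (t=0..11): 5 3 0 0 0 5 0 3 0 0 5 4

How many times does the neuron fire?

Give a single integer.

t=0: input=5 -> V=0 FIRE
t=1: input=3 -> V=0 FIRE
t=2: input=0 -> V=0
t=3: input=0 -> V=0
t=4: input=0 -> V=0
t=5: input=5 -> V=0 FIRE
t=6: input=0 -> V=0
t=7: input=3 -> V=0 FIRE
t=8: input=0 -> V=0
t=9: input=0 -> V=0
t=10: input=5 -> V=0 FIRE
t=11: input=4 -> V=0 FIRE

Answer: 6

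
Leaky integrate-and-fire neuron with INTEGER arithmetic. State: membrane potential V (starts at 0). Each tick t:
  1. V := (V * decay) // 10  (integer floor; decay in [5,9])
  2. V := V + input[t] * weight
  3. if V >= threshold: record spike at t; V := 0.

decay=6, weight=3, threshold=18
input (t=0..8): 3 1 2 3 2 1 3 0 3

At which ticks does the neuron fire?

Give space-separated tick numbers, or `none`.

t=0: input=3 -> V=9
t=1: input=1 -> V=8
t=2: input=2 -> V=10
t=3: input=3 -> V=15
t=4: input=2 -> V=15
t=5: input=1 -> V=12
t=6: input=3 -> V=16
t=7: input=0 -> V=9
t=8: input=3 -> V=14

Answer: none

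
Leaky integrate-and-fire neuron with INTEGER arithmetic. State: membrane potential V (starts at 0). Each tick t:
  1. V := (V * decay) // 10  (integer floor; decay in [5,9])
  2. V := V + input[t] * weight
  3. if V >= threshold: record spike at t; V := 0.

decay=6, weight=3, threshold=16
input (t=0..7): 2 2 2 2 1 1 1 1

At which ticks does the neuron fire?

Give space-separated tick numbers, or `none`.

t=0: input=2 -> V=6
t=1: input=2 -> V=9
t=2: input=2 -> V=11
t=3: input=2 -> V=12
t=4: input=1 -> V=10
t=5: input=1 -> V=9
t=6: input=1 -> V=8
t=7: input=1 -> V=7

Answer: none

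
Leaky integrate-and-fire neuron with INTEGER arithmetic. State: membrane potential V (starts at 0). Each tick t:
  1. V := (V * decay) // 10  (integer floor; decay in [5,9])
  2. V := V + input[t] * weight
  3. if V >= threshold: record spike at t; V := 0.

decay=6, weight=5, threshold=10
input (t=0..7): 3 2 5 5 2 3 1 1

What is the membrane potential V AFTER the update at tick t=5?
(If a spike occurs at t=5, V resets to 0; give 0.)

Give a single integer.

t=0: input=3 -> V=0 FIRE
t=1: input=2 -> V=0 FIRE
t=2: input=5 -> V=0 FIRE
t=3: input=5 -> V=0 FIRE
t=4: input=2 -> V=0 FIRE
t=5: input=3 -> V=0 FIRE
t=6: input=1 -> V=5
t=7: input=1 -> V=8

Answer: 0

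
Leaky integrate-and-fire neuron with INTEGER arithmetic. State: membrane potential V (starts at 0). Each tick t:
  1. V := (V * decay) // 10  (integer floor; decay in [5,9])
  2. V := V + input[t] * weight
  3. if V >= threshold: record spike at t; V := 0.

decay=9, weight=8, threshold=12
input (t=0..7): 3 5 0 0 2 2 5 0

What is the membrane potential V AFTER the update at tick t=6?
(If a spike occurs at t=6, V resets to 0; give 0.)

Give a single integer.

t=0: input=3 -> V=0 FIRE
t=1: input=5 -> V=0 FIRE
t=2: input=0 -> V=0
t=3: input=0 -> V=0
t=4: input=2 -> V=0 FIRE
t=5: input=2 -> V=0 FIRE
t=6: input=5 -> V=0 FIRE
t=7: input=0 -> V=0

Answer: 0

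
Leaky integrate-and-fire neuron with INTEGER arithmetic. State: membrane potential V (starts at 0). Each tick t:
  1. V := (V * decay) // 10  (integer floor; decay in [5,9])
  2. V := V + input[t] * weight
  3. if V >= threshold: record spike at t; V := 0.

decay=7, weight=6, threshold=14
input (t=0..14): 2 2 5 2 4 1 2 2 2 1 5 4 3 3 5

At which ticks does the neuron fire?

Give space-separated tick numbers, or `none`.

t=0: input=2 -> V=12
t=1: input=2 -> V=0 FIRE
t=2: input=5 -> V=0 FIRE
t=3: input=2 -> V=12
t=4: input=4 -> V=0 FIRE
t=5: input=1 -> V=6
t=6: input=2 -> V=0 FIRE
t=7: input=2 -> V=12
t=8: input=2 -> V=0 FIRE
t=9: input=1 -> V=6
t=10: input=5 -> V=0 FIRE
t=11: input=4 -> V=0 FIRE
t=12: input=3 -> V=0 FIRE
t=13: input=3 -> V=0 FIRE
t=14: input=5 -> V=0 FIRE

Answer: 1 2 4 6 8 10 11 12 13 14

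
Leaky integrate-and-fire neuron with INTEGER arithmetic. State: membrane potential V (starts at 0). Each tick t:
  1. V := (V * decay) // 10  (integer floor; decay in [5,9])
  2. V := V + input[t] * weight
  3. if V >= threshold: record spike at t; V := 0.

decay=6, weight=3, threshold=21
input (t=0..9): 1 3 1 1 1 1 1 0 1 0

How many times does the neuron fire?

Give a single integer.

Answer: 0

Derivation:
t=0: input=1 -> V=3
t=1: input=3 -> V=10
t=2: input=1 -> V=9
t=3: input=1 -> V=8
t=4: input=1 -> V=7
t=5: input=1 -> V=7
t=6: input=1 -> V=7
t=7: input=0 -> V=4
t=8: input=1 -> V=5
t=9: input=0 -> V=3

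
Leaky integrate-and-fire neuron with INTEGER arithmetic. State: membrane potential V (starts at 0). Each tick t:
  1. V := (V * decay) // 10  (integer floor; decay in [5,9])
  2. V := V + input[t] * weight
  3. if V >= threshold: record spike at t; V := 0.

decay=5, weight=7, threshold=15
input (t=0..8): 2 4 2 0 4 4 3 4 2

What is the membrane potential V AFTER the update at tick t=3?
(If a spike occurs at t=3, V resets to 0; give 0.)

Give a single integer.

Answer: 7

Derivation:
t=0: input=2 -> V=14
t=1: input=4 -> V=0 FIRE
t=2: input=2 -> V=14
t=3: input=0 -> V=7
t=4: input=4 -> V=0 FIRE
t=5: input=4 -> V=0 FIRE
t=6: input=3 -> V=0 FIRE
t=7: input=4 -> V=0 FIRE
t=8: input=2 -> V=14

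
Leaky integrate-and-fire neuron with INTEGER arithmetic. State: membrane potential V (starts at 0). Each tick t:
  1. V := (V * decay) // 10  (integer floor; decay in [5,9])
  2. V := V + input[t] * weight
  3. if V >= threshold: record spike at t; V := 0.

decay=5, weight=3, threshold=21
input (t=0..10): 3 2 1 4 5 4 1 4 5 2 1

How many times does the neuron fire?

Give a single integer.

Answer: 2

Derivation:
t=0: input=3 -> V=9
t=1: input=2 -> V=10
t=2: input=1 -> V=8
t=3: input=4 -> V=16
t=4: input=5 -> V=0 FIRE
t=5: input=4 -> V=12
t=6: input=1 -> V=9
t=7: input=4 -> V=16
t=8: input=5 -> V=0 FIRE
t=9: input=2 -> V=6
t=10: input=1 -> V=6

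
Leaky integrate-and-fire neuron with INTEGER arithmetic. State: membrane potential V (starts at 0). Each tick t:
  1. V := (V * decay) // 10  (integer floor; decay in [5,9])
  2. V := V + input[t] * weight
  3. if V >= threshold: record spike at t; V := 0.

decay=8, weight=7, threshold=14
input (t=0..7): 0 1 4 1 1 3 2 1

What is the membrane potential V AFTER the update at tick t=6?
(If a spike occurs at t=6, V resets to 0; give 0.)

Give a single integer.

t=0: input=0 -> V=0
t=1: input=1 -> V=7
t=2: input=4 -> V=0 FIRE
t=3: input=1 -> V=7
t=4: input=1 -> V=12
t=5: input=3 -> V=0 FIRE
t=6: input=2 -> V=0 FIRE
t=7: input=1 -> V=7

Answer: 0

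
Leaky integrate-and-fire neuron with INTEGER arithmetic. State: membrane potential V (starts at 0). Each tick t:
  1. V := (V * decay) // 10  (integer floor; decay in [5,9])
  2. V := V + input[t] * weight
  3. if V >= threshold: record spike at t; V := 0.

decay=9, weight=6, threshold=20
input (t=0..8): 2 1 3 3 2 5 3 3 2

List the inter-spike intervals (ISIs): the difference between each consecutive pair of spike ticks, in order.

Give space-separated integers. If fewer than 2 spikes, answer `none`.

t=0: input=2 -> V=12
t=1: input=1 -> V=16
t=2: input=3 -> V=0 FIRE
t=3: input=3 -> V=18
t=4: input=2 -> V=0 FIRE
t=5: input=5 -> V=0 FIRE
t=6: input=3 -> V=18
t=7: input=3 -> V=0 FIRE
t=8: input=2 -> V=12

Answer: 2 1 2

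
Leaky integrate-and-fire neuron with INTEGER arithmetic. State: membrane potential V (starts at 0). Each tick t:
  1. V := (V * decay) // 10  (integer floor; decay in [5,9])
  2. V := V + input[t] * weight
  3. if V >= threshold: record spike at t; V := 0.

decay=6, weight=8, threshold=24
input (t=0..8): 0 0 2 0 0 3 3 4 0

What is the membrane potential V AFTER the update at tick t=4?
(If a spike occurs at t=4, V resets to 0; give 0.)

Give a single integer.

t=0: input=0 -> V=0
t=1: input=0 -> V=0
t=2: input=2 -> V=16
t=3: input=0 -> V=9
t=4: input=0 -> V=5
t=5: input=3 -> V=0 FIRE
t=6: input=3 -> V=0 FIRE
t=7: input=4 -> V=0 FIRE
t=8: input=0 -> V=0

Answer: 5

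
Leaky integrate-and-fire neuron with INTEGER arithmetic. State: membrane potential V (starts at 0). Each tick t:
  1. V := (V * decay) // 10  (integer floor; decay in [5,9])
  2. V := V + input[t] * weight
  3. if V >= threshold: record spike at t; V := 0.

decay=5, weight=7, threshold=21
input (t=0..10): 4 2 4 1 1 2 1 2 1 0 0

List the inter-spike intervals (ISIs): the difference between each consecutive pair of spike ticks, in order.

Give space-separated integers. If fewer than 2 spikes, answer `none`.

Answer: 2 5

Derivation:
t=0: input=4 -> V=0 FIRE
t=1: input=2 -> V=14
t=2: input=4 -> V=0 FIRE
t=3: input=1 -> V=7
t=4: input=1 -> V=10
t=5: input=2 -> V=19
t=6: input=1 -> V=16
t=7: input=2 -> V=0 FIRE
t=8: input=1 -> V=7
t=9: input=0 -> V=3
t=10: input=0 -> V=1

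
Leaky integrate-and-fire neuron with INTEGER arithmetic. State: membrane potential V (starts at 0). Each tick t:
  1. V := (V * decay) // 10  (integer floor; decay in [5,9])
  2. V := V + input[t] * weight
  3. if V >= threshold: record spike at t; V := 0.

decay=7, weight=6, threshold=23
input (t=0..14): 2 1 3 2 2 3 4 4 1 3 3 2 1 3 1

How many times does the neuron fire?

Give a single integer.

Answer: 6

Derivation:
t=0: input=2 -> V=12
t=1: input=1 -> V=14
t=2: input=3 -> V=0 FIRE
t=3: input=2 -> V=12
t=4: input=2 -> V=20
t=5: input=3 -> V=0 FIRE
t=6: input=4 -> V=0 FIRE
t=7: input=4 -> V=0 FIRE
t=8: input=1 -> V=6
t=9: input=3 -> V=22
t=10: input=3 -> V=0 FIRE
t=11: input=2 -> V=12
t=12: input=1 -> V=14
t=13: input=3 -> V=0 FIRE
t=14: input=1 -> V=6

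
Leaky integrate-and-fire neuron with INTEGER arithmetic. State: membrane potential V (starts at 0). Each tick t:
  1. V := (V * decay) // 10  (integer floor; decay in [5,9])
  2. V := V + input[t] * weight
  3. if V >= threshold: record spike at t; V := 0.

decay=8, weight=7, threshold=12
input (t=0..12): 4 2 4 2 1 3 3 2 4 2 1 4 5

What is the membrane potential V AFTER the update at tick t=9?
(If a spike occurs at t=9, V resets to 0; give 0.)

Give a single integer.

Answer: 0

Derivation:
t=0: input=4 -> V=0 FIRE
t=1: input=2 -> V=0 FIRE
t=2: input=4 -> V=0 FIRE
t=3: input=2 -> V=0 FIRE
t=4: input=1 -> V=7
t=5: input=3 -> V=0 FIRE
t=6: input=3 -> V=0 FIRE
t=7: input=2 -> V=0 FIRE
t=8: input=4 -> V=0 FIRE
t=9: input=2 -> V=0 FIRE
t=10: input=1 -> V=7
t=11: input=4 -> V=0 FIRE
t=12: input=5 -> V=0 FIRE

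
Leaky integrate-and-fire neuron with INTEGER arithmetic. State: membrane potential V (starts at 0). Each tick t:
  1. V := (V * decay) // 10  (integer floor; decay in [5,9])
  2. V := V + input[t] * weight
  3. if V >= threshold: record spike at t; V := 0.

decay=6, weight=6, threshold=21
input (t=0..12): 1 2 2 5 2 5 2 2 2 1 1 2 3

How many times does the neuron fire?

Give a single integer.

t=0: input=1 -> V=6
t=1: input=2 -> V=15
t=2: input=2 -> V=0 FIRE
t=3: input=5 -> V=0 FIRE
t=4: input=2 -> V=12
t=5: input=5 -> V=0 FIRE
t=6: input=2 -> V=12
t=7: input=2 -> V=19
t=8: input=2 -> V=0 FIRE
t=9: input=1 -> V=6
t=10: input=1 -> V=9
t=11: input=2 -> V=17
t=12: input=3 -> V=0 FIRE

Answer: 5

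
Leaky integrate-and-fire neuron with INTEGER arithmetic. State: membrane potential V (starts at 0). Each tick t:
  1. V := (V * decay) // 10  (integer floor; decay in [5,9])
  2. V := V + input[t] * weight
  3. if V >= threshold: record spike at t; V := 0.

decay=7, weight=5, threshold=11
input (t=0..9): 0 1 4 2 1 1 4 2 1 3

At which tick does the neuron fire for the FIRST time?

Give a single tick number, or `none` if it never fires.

t=0: input=0 -> V=0
t=1: input=1 -> V=5
t=2: input=4 -> V=0 FIRE
t=3: input=2 -> V=10
t=4: input=1 -> V=0 FIRE
t=5: input=1 -> V=5
t=6: input=4 -> V=0 FIRE
t=7: input=2 -> V=10
t=8: input=1 -> V=0 FIRE
t=9: input=3 -> V=0 FIRE

Answer: 2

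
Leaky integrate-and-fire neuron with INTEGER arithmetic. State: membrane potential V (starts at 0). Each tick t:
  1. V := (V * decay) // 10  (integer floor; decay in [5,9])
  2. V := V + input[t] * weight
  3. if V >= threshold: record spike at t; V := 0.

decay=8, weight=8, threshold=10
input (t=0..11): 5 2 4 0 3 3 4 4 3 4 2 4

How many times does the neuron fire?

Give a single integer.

t=0: input=5 -> V=0 FIRE
t=1: input=2 -> V=0 FIRE
t=2: input=4 -> V=0 FIRE
t=3: input=0 -> V=0
t=4: input=3 -> V=0 FIRE
t=5: input=3 -> V=0 FIRE
t=6: input=4 -> V=0 FIRE
t=7: input=4 -> V=0 FIRE
t=8: input=3 -> V=0 FIRE
t=9: input=4 -> V=0 FIRE
t=10: input=2 -> V=0 FIRE
t=11: input=4 -> V=0 FIRE

Answer: 11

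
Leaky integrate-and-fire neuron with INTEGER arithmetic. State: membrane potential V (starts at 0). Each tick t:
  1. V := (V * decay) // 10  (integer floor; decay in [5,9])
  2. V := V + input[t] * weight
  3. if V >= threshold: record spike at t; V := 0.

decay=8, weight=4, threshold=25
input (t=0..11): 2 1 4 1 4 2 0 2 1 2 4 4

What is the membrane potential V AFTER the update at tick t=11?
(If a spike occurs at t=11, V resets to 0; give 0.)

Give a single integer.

Answer: 16

Derivation:
t=0: input=2 -> V=8
t=1: input=1 -> V=10
t=2: input=4 -> V=24
t=3: input=1 -> V=23
t=4: input=4 -> V=0 FIRE
t=5: input=2 -> V=8
t=6: input=0 -> V=6
t=7: input=2 -> V=12
t=8: input=1 -> V=13
t=9: input=2 -> V=18
t=10: input=4 -> V=0 FIRE
t=11: input=4 -> V=16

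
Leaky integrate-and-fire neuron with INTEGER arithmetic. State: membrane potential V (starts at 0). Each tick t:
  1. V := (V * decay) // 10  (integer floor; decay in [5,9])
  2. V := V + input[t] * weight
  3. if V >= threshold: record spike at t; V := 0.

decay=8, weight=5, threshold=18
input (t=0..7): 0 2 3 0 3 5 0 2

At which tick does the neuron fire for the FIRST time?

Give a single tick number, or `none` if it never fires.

Answer: 2

Derivation:
t=0: input=0 -> V=0
t=1: input=2 -> V=10
t=2: input=3 -> V=0 FIRE
t=3: input=0 -> V=0
t=4: input=3 -> V=15
t=5: input=5 -> V=0 FIRE
t=6: input=0 -> V=0
t=7: input=2 -> V=10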